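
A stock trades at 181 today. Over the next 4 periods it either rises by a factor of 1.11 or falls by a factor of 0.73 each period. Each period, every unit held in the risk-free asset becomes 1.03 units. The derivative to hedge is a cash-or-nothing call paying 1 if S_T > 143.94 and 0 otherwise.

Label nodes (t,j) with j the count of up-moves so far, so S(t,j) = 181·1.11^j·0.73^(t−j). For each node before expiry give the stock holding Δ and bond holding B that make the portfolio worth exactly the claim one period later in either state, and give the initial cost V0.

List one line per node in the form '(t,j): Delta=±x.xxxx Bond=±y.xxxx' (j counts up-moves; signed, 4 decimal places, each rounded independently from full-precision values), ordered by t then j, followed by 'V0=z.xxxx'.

(0,0): Delta=0.0052 Bond=-0.2347
(1,0): Delta=0.0117 Bond=-1.0957
(1,1): Delta=0.0041 Bond=-0.0140
(2,0): Delta=0.0000 Bond=0.0000
(2,1): Delta=0.0138 Bond=-1.4296
(2,2): Delta=0.0024 Bond=0.3629
(3,0): Delta=0.0000 Bond=0.0000
(3,1): Delta=0.0000 Bond=0.0000
(3,2): Delta=0.0162 Bond=-1.8651
(3,3): Delta=0.0000 Bond=0.9709
V0=0.7133

Since d<R<u, set p* = (R−d)/(u−d) = 0.7895; price each node as the discounted p*-expectation of its children.
Terminal payoffs: V(4,0)=0.0000, V(4,1)=0.0000, V(4,2)=0.0000, V(4,3)=1.0000, V(4,4)=1.0000
  t=3,j=0: stock 70.4121 → up 78.1574 (V=0.0000), down 51.4008 (V=0.0000). Price 0.0000; hedge Δ=0.0000, bond B=0.0000.
  t=3,j=1: stock 107.0649 → up 118.8421 (V=0.0000), down 78.1574 (V=0.0000). Price 0.0000; hedge Δ=0.0000, bond B=0.0000.
  t=3,j=2: stock 162.7974 → up 180.7051 (V=1.0000), down 118.8421 (V=0.0000). Price 0.7665; hedge Δ=0.0162, bond B=-1.8651.
  t=3,j=3: stock 247.5412 → up 274.7707 (V=1.0000), down 180.7051 (V=1.0000). Price 0.9709; hedge Δ=0.0000, bond B=0.9709.
  t=2,j=0: stock 96.4549 → up 107.0649 (V=0.0000), down 70.4121 (V=0.0000). Price 0.0000; hedge Δ=0.0000, bond B=0.0000.
  t=2,j=1: stock 146.6643 → up 162.7974 (V=0.7665), down 107.0649 (V=0.0000). Price 0.5875; hedge Δ=0.0138, bond B=-1.4296.
  t=2,j=2: stock 223.0101 → up 247.5412 (V=0.9709), down 162.7974 (V=0.7665). Price 0.9008; hedge Δ=0.0024, bond B=0.3629.
  t=1,j=0: stock 132.1300 → up 146.6643 (V=0.5875), down 96.4549 (V=0.0000). Price 0.4503; hedge Δ=0.0117, bond B=-1.0957.
  t=1,j=1: stock 200.9100 → up 223.0101 (V=0.9008), down 146.6643 (V=0.5875). Price 0.8105; hedge Δ=0.0041, bond B=-0.0140.
  t=0,j=0: stock 181.0000 → up 200.9100 (V=0.8105), down 132.1300 (V=0.4503). Price 0.7133; hedge Δ=0.0052, bond B=-0.2347.
Each (Δ,B) replicates both successor values, so the strategy is self-financing and V0 is arbitrage-free.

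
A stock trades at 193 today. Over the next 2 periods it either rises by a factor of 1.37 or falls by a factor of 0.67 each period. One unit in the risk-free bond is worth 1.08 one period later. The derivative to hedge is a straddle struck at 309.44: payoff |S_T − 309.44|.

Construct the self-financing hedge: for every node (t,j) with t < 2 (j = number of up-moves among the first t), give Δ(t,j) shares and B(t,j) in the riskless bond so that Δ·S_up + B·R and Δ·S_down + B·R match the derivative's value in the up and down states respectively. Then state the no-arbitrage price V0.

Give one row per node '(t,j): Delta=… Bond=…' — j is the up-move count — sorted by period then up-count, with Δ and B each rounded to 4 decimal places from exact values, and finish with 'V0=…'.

(0,0): Delta=-0.5761 Bond=214.5383
(1,0): Delta=-1.0000 Bond=286.5185
(1,1): Delta=-0.4294 Bond=192.9282
V0=103.3550

Since d<R<u, set p* = (R−d)/(u−d) = 0.5857; price each node as the discounted p*-expectation of its children.
Terminal values V(2,·): V(2,0)=222.8023, V(2,1)=132.2853, V(2,2)=52.8017
(1,0): S=129.3100. Δ = (V_up−V_dn)/(S_up−S_dn) = (132.2853−222.8023)/(177.1547−86.6377) = -1.0000. V = [p*·132.2853 + (1−p*)·222.8023]/1.08 = 157.2085. B = V − Δ·S = 286.5185.
(1,1): S=264.4100. Δ = (V_up−V_dn)/(S_up−S_dn) = (52.8017−132.2853)/(362.2417−177.1547) = -0.4294. V = [p*·52.8017 + (1−p*)·132.2853]/1.08 = 79.3802. B = V − Δ·S = 192.9282.
(0,0): S=193.0000. Δ = (V_up−V_dn)/(S_up−S_dn) = (79.3802−157.2085)/(264.4100−129.3100) = -0.5761. V = [p*·79.3802 + (1−p*)·157.2085]/1.08 = 103.3550. B = V − Δ·S = 214.5383.
The time-0 hedge costs 103.3550, which is the no-arbitrage price.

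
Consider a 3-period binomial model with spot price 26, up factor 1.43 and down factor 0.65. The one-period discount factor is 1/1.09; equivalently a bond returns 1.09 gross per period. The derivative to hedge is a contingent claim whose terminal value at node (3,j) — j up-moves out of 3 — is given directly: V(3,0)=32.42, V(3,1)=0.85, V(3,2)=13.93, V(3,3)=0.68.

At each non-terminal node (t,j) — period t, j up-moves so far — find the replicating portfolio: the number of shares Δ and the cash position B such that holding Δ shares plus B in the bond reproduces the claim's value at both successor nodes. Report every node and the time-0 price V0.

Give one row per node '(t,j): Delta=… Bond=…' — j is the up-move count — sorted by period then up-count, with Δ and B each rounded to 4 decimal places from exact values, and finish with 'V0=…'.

No-arbitrage ⇒ martingale measure with p* = (R−d)/(u−d) = 0.5641.
Payoff layer (t=3): V(3,0)=32.4200, V(3,1)=0.8500, V(3,2)=13.9300, V(3,3)=0.6800
(2,0): S=10.9850. Δ = (V_up−V_dn)/(S_up−S_dn) = (0.8500−32.4200)/(15.7086−7.1403) = -3.6845. V = [p*·0.8500 + (1−p*)·32.4200]/1.09 = 13.4048. B = V − Δ·S = 53.8792.
(2,1): S=24.1670. Δ = (V_up−V_dn)/(S_up−S_dn) = (13.9300−0.8500)/(34.5588−15.7086) = 0.6939. V = [p*·13.9300 + (1−p*)·0.8500]/1.09 = 7.5490. B = V − Δ·S = -9.2202.
(2,2): S=53.1674. Δ = (V_up−V_dn)/(S_up−S_dn) = (0.6800−13.9300)/(76.0294−34.5588) = -0.3195. V = [p*·0.6800 + (1−p*)·13.9300]/1.09 = 5.9226. B = V − Δ·S = 22.9098.
(1,0): S=16.9000. Δ = (V_up−V_dn)/(S_up−S_dn) = (7.5490−13.4048)/(24.1670−10.9850) = -0.4442. V = [p*·7.5490 + (1−p*)·13.4048]/1.09 = 9.2675. B = V − Δ·S = 16.7749.
(1,1): S=37.1800. Δ = (V_up−V_dn)/(S_up−S_dn) = (5.9226−7.5490)/(53.1674−24.1670) = -0.0561. V = [p*·5.9226 + (1−p*)·7.5490]/1.09 = 6.0840. B = V − Δ·S = 8.1692.
(0,0): S=26.0000. Δ = (V_up−V_dn)/(S_up−S_dn) = (6.0840−9.2675)/(37.1800−16.9000) = -0.1570. V = [p*·6.0840 + (1−p*)·9.2675]/1.09 = 6.8548. B = V − Δ·S = 10.9362.
The time-0 hedge costs 6.8548, which is the no-arbitrage price.

(0,0): Delta=-0.1570 Bond=10.9362
(1,0): Delta=-0.4442 Bond=16.7749
(1,1): Delta=-0.0561 Bond=8.1692
(2,0): Delta=-3.6845 Bond=53.8792
(2,1): Delta=0.6939 Bond=-9.2202
(2,2): Delta=-0.3195 Bond=22.9098
V0=6.8548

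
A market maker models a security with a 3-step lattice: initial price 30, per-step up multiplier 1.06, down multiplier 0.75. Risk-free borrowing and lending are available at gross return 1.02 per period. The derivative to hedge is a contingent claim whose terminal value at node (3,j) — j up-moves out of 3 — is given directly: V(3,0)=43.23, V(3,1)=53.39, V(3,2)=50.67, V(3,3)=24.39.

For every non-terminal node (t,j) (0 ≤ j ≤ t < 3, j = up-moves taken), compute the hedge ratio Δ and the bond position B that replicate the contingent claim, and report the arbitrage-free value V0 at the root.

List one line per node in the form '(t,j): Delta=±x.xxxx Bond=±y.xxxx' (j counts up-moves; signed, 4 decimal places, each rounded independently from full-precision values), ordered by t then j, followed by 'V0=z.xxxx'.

(0,0): Delta=-2.1061 Bond=94.6644
(1,0): Delta=-0.1487 Bond=52.5172
(1,1): Delta=-2.3113 Bond=103.0823
(2,0): Delta=1.9422 Bond=18.2837
(2,1): Delta=-0.3679 Bond=58.7948
(2,2): Delta=-2.5150 Bond=112.0104
V0=31.4821

Under the risk-neutral measure, an up-move has probability p* = (R−d)/(u−d) = 0.8710 and values discount at R = 1.02.
Terminal payoffs: V(3,0)=43.2300, V(3,1)=53.3900, V(3,2)=50.6700, V(3,3)=24.3900
(2,0): S=16.8750. Δ = (V_up−V_dn)/(S_up−S_dn) = (53.3900−43.2300)/(17.8875−12.6562) = 1.9422. V = [p*·53.3900 + (1−p*)·43.2300]/1.02 = 51.0579. B = V − Δ·S = 18.2837.
(2,1): S=23.8500. Δ = (V_up−V_dn)/(S_up−S_dn) = (50.6700−53.3900)/(25.2810−17.8875) = -0.3679. V = [p*·50.6700 + (1−p*)·53.3900]/1.02 = 50.0206. B = V − Δ·S = 58.7948.
(2,2): S=33.7080. Δ = (V_up−V_dn)/(S_up−S_dn) = (24.3900−50.6700)/(35.7305−25.2810) = -2.5150. V = [p*·24.3900 + (1−p*)·50.6700]/1.02 = 27.2362. B = V − Δ·S = 112.0104.
(1,0): S=22.5000. Δ = (V_up−V_dn)/(S_up−S_dn) = (50.0206−51.0579)/(23.8500−16.8750) = -0.1487. V = [p*·50.0206 + (1−p*)·51.0579]/1.02 = 49.1710. B = V − Δ·S = 52.5172.
(1,1): S=31.8000. Δ = (V_up−V_dn)/(S_up−S_dn) = (27.2362−50.0206)/(33.7080−23.8500) = -2.3113. V = [p*·27.2362 + (1−p*)·50.0206]/1.02 = 29.5845. B = V − Δ·S = 103.0823.
(0,0): S=30.0000. Δ = (V_up−V_dn)/(S_up−S_dn) = (29.5845−49.1710)/(31.8000−22.5000) = -2.1061. V = [p*·29.5845 + (1−p*)·49.1710]/1.02 = 31.4821. B = V − Δ·S = 94.6644.
Self-financing check: at every node Δ·S+B equals the discounted successor values.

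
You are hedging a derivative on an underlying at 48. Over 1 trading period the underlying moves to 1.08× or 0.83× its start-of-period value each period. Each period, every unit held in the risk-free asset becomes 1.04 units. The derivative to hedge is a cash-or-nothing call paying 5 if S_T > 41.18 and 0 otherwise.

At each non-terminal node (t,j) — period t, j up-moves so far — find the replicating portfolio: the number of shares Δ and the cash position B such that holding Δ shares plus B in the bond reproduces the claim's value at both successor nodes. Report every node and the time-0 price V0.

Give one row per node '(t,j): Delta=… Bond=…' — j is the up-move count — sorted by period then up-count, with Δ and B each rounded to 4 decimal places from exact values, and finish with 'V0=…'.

Under the risk-neutral measure, an up-move has probability p* = (R−d)/(u−d) = 0.8400 and values discount at R = 1.04.
Payoff layer (t=1): V(1,0)=0.0000, V(1,1)=5.0000
  t=0,j=0: stock 48.0000 → up 51.8400 (V=5.0000), down 39.8400 (V=0.0000). Price 4.0385; hedge Δ=0.4167, bond B=-15.9615.
Check: Δ(0,0)·S0 + B(0,0) = 4.0385 = V0.

(0,0): Delta=0.4167 Bond=-15.9615
V0=4.0385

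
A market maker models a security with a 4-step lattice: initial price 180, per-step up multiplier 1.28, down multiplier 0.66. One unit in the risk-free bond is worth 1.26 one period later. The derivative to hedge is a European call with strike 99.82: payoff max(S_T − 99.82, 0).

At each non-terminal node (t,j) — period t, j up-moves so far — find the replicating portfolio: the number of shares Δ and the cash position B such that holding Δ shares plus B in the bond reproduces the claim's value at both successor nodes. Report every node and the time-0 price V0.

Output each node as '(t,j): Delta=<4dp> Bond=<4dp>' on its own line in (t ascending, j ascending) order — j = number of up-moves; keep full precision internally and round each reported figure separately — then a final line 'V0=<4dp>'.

Since d<R<u, set p* = (R−d)/(u−d) = 0.9677; price each node as the discounted p*-expectation of its children.
Terminal values V(4,·): V(4,0)=0.0000, V(4,1)=0.0000, V(4,2)=28.6437, V(4,3)=149.3217, V(4,4)=383.3638
Node (3,0) S=51.7493: V=(p*·0.0000+(1−p*)·0.0000)/1.26=0.0000; Δ=(0.0000−0.0000)/(66.2391−34.1545)=0.0000; B=V−Δ·S=0.0000
Node (3,1) S=100.3622: V=(p*·28.6437+(1−p*)·0.0000)/1.26=21.9997; Δ=(28.6437−0.0000)/(128.4637−66.2391)=0.4603; B=V−Δ·S=-24.1997
Node (3,2) S=194.6419: V=(p*·149.3217+(1−p*)·28.6437)/1.26=115.4197; Δ=(149.3217−28.6437)/(249.1417−128.4637)=1.0000; B=V−Δ·S=-79.2222
Node (3,3) S=377.4874: V=(p*·383.3638+(1−p*)·149.3217)/1.26=298.2651; Δ=(383.3638−149.3217)/(483.1838−249.1417)=1.0000; B=V−Δ·S=-79.2222
Node (2,0) S=78.4080: V=(p*·21.9997+(1−p*)·0.0000)/1.26=16.8969; Δ=(21.9997−0.0000)/(100.3622−51.7493)=0.4525; B=V−Δ·S=-18.5866
Node (2,1) S=152.0640: V=(p*·115.4197+(1−p*)·21.9997)/1.26=89.2112; Δ=(115.4197−21.9997)/(194.6419−100.3622)=0.9909; B=V−Δ·S=-61.4661
Node (2,2) S=294.9120: V=(p*·298.2651+(1−p*)·115.4197)/1.26=232.0372; Δ=(298.2651−115.4197)/(377.4874−194.6419)=1.0000; B=V−Δ·S=-62.8748
Node (1,0) S=118.8000: V=(p*·89.2112+(1−p*)·16.8969)/1.26=68.9512; Δ=(89.2112−16.8969)/(152.0640−78.4080)=0.9818; B=V−Δ·S=-47.6848
Node (1,1) S=230.4000: V=(p*·232.0372+(1−p*)·89.2112)/1.26=180.4999; Δ=(232.0372−89.2112)/(294.9120−152.0640)=0.9998; B=V−Δ·S=-49.8646
Node (0,0) S=180.0000: V=(p*·180.4999+(1−p*)·68.9512)/1.26=140.3981; Δ=(180.4999−68.9512)/(230.4000−118.8000)=0.9995; B=V−Δ·S=-39.5192
Check: Δ(0,0)·S0 + B(0,0) = 140.3981 = V0.

(0,0): Delta=0.9995 Bond=-39.5192
(1,0): Delta=0.9818 Bond=-47.6848
(1,1): Delta=0.9998 Bond=-49.8646
(2,0): Delta=0.4525 Bond=-18.5866
(2,1): Delta=0.9909 Bond=-61.4661
(2,2): Delta=1.0000 Bond=-62.8748
(3,0): Delta=0.0000 Bond=0.0000
(3,1): Delta=0.4603 Bond=-24.1997
(3,2): Delta=1.0000 Bond=-79.2222
(3,3): Delta=1.0000 Bond=-79.2222
V0=140.3981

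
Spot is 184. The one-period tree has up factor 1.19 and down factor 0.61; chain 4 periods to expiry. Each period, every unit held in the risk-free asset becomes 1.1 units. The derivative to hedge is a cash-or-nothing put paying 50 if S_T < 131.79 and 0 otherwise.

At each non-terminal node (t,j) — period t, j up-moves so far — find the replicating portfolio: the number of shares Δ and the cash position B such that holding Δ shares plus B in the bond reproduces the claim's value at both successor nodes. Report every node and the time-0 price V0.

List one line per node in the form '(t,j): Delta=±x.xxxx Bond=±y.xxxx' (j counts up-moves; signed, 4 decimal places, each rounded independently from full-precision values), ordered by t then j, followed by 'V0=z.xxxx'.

Risk-neutral probability p* = (R−d)/(u−d) = (1.1−0.61)/(1.19−0.61) = 0.8448.
Terminal payoffs: V(4,0)=50.0000, V(4,1)=50.0000, V(4,2)=50.0000, V(4,3)=0.0000, V(4,4)=0.0000
  t=3,j=0: stock 41.7645 → up 49.6998 (V=50.0000), down 25.4763 (V=50.0000). Price 45.4545; hedge Δ=0.0000, bond B=45.4545.
  t=3,j=1: stock 81.4750 → up 96.9553 (V=50.0000), down 49.6998 (V=50.0000). Price 45.4545; hedge Δ=0.0000, bond B=45.4545.
  t=3,j=2: stock 158.9431 → up 189.1422 (V=0.0000), down 96.9553 (V=50.0000). Price 7.0533; hedge Δ=-0.5424, bond B=93.2602.
  t=3,j=3: stock 310.0693 → up 368.9824 (V=0.0000), down 189.1422 (V=0.0000). Price 0.0000; hedge Δ=0.0000, bond B=0.0000.
  t=2,j=0: stock 68.4664 → up 81.4750 (V=45.4545), down 41.7645 (V=45.4545). Price 41.3223; hedge Δ=0.0000, bond B=41.3223.
  t=2,j=1: stock 133.5656 → up 158.9431 (V=7.0533), down 81.4750 (V=45.4545). Price 11.8292; hedge Δ=-0.4957, bond B=78.0382.
  t=2,j=2: stock 260.5624 → up 310.0693 (V=0.0000), down 158.9431 (V=7.0533). Price 0.9950; hedge Δ=-0.0467, bond B=13.1558.
  t=1,j=0: stock 112.2400 → up 133.5656 (V=11.8292), down 68.4664 (V=41.3223). Price 14.9143; hedge Δ=-0.4530, bond B=65.7645.
  t=1,j=1: stock 218.9600 → up 260.5624 (V=0.9950), down 133.5656 (V=11.8292). Price 2.4329; hedge Δ=-0.0853, bond B=21.1125.
  t=0,j=0: stock 184.0000 → up 218.9600 (V=2.4329), down 112.2400 (V=14.9143). Price 3.9724; hedge Δ=-0.1170, bond B=25.4921.
Self-financing check: at every node Δ·S+B equals the discounted successor values.

(0,0): Delta=-0.1170 Bond=25.4921
(1,0): Delta=-0.4530 Bond=65.7645
(1,1): Delta=-0.0853 Bond=21.1125
(2,0): Delta=0.0000 Bond=41.3223
(2,1): Delta=-0.4957 Bond=78.0382
(2,2): Delta=-0.0467 Bond=13.1558
(3,0): Delta=0.0000 Bond=45.4545
(3,1): Delta=0.0000 Bond=45.4545
(3,2): Delta=-0.5424 Bond=93.2602
(3,3): Delta=0.0000 Bond=0.0000
V0=3.9724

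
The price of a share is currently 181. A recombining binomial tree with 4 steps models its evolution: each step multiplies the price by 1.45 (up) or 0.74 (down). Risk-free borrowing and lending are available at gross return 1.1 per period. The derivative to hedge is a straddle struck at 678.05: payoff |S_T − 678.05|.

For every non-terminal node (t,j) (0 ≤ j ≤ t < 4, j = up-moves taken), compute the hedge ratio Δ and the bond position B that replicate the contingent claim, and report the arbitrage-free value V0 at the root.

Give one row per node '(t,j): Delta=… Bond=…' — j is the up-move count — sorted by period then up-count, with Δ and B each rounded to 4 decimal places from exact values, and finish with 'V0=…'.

(0,0): Delta=-0.8140 Bond=440.4633
(1,0): Delta=-1.0000 Bond=509.4290
(1,1): Delta=-0.7216 Bond=460.2825
(2,0): Delta=-1.0000 Bond=560.3719
(2,1): Delta=-1.0000 Bond=560.3719
(2,2): Delta=-0.5835 Bond=453.7513
(3,0): Delta=-1.0000 Bond=616.4091
(3,1): Delta=-1.0000 Bond=616.4091
(3,2): Delta=-1.0000 Bond=616.4091
(3,3): Delta=-0.3769 Bond=385.1015
V0=293.1381

The replicating-portfolio and risk-neutral prices coincide; use p* = (1.1−0.74)/(1.45−0.74) = 0.5070 for the latter.
Payoff layer (t=4): V(4,0)=623.7743, V(4,1)=571.6990, V(4,2)=469.6595, V(4,3)=269.7172, V(4,4)=122.0616
(3,0): S=73.3455. Δ = (V_up−V_dn)/(S_up−S_dn) = (571.6990−623.7743)/(106.3510−54.2757) = -1.0000. V = [p*·571.6990 + (1−p*)·623.7743]/1.1 = 543.0635. B = V − Δ·S = 616.4091.
(3,1): S=143.7176. Δ = (V_up−V_dn)/(S_up−S_dn) = (469.6595−571.6990)/(208.3905−106.3510) = -1.0000. V = [p*·469.6595 + (1−p*)·571.6990]/1.1 = 472.6915. B = V − Δ·S = 616.4091.
(3,2): S=281.6089. Δ = (V_up−V_dn)/(S_up−S_dn) = (269.7172−469.6595)/(408.3328−208.3905) = -1.0000. V = [p*·269.7172 + (1−p*)·469.6595]/1.1 = 334.8002. B = V − Δ·S = 616.4091.
(3,3): S=551.8011. Δ = (V_up−V_dn)/(S_up−S_dn) = (122.0616−269.7172)/(800.1116−408.3328) = -0.3769. V = [p*·122.0616 + (1−p*)·269.7172]/1.1 = 177.1360. B = V − Δ·S = 385.1015.
(2,0): S=99.1156. Δ = (V_up−V_dn)/(S_up−S_dn) = (472.6915−543.0635)/(143.7176−73.3455) = -1.0000. V = [p*·472.6915 + (1−p*)·543.0635]/1.1 = 461.2563. B = V − Δ·S = 560.3719.
(2,1): S=194.2130. Δ = (V_up−V_dn)/(S_up−S_dn) = (334.8002−472.6915)/(281.6088−143.7176) = -1.0000. V = [p*·334.8002 + (1−p*)·472.6915]/1.1 = 366.1589. B = V − Δ·S = 560.3719.
(2,2): S=380.5525. Δ = (V_up−V_dn)/(S_up−S_dn) = (177.1360−334.8002)/(551.8011−281.6089) = -0.5835. V = [p*·177.1360 + (1−p*)·334.8002]/1.1 = 231.6889. B = V − Δ·S = 453.7513.
(1,0): S=133.9400. Δ = (V_up−V_dn)/(S_up−S_dn) = (366.1589−461.2563)/(194.2130−99.1156) = -1.0000. V = [p*·366.1589 + (1−p*)·461.2563]/1.1 = 375.4890. B = V − Δ·S = 509.4290.
(1,1): S=262.4500. Δ = (V_up−V_dn)/(S_up−S_dn) = (231.6889−366.1589)/(380.5525−194.2130) = -0.7216. V = [p*·231.6889 + (1−p*)·366.1589]/1.1 = 270.8881. B = V − Δ·S = 460.2825.
(0,0): S=181.0000. Δ = (V_up−V_dn)/(S_up−S_dn) = (270.8881−375.4890)/(262.4500−133.9400) = -0.8140. V = [p*·270.8881 + (1−p*)·375.4890]/1.1 = 293.1381. B = V − Δ·S = 440.4633.
Check: Δ(0,0)·S0 + B(0,0) = 293.1381 = V0.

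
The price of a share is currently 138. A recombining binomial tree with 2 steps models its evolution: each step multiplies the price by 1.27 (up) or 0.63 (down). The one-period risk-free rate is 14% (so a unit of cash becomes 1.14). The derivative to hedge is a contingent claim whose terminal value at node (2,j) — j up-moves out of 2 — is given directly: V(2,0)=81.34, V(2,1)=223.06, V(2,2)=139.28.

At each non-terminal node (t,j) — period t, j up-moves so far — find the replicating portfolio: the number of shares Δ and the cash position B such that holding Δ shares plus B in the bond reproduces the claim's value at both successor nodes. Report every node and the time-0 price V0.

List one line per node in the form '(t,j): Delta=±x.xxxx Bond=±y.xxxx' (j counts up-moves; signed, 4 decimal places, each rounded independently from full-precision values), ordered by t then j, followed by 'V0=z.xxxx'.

The replicating-portfolio and risk-neutral prices coincide; use p* = (1.14−0.63)/(1.27−0.63) = 0.7969 for the latter.
At expiry t=2: V(2,0)=81.3400, V(2,1)=223.0600, V(2,2)=139.2800
(1,0): S=86.9400. Δ = (V_up−V_dn)/(S_up−S_dn) = (223.0600−81.3400)/(110.4138−54.7722) = 2.5470. V = [p*·223.0600 + (1−p*)·81.3400]/1.14 = 170.4150. B = V − Δ·S = -51.0225.
(1,1): S=175.2600. Δ = (V_up−V_dn)/(S_up−S_dn) = (139.2800−223.0600)/(222.5802−110.4138) = -0.7469. V = [p*·139.2800 + (1−p*)·223.0600]/1.14 = 137.1033. B = V − Δ·S = 268.0096.
(0,0): S=138.0000. Δ = (V_up−V_dn)/(S_up−S_dn) = (137.1033−170.4150)/(175.2600−86.9400) = -0.3772. V = [p*·137.1033 + (1−p*)·170.4150]/1.14 = 126.2016. B = V − Δ·S = 178.2511.
Each (Δ,B) replicates both successor values, so the strategy is self-financing and V0 is arbitrage-free.

(0,0): Delta=-0.3772 Bond=178.2511
(1,0): Delta=2.5470 Bond=-51.0225
(1,1): Delta=-0.7469 Bond=268.0096
V0=126.2016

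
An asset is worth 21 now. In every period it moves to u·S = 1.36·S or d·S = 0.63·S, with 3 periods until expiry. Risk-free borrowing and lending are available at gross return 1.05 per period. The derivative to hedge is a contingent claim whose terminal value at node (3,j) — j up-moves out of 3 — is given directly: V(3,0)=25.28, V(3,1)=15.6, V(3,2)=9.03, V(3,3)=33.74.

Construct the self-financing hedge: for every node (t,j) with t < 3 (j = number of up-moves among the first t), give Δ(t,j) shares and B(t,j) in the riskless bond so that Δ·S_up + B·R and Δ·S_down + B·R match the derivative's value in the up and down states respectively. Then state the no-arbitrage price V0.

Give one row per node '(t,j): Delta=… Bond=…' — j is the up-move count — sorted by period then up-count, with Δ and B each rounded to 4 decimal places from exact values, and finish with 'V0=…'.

Under the risk-neutral measure, an up-move has probability p* = (R−d)/(u−d) = 0.5753 and values discount at R = 1.05.
Payoff layer (t=3): V(3,0)=25.2800, V(3,1)=15.6000, V(3,2)=9.0300, V(3,3)=33.7400
(2,0): S=8.3349. Δ = (V_up−V_dn)/(S_up−S_dn) = (15.6000−25.2800)/(11.3355−5.2510) = -1.5909. V = [p*·15.6000 + (1−p*)·25.2800]/1.05 = 18.7721. B = V − Δ·S = 32.0324.
(2,1): S=17.9928. Δ = (V_up−V_dn)/(S_up−S_dn) = (9.0300−15.6000)/(24.4702−11.3355) = -0.5002. V = [p*·9.0300 + (1−p*)·15.6000]/1.05 = 11.2571. B = V − Δ·S = 20.2571.
(2,2): S=38.8416. Δ = (V_up−V_dn)/(S_up−S_dn) = (33.7400−9.0300)/(52.8246−24.4702) = 0.8715. V = [p*·33.7400 + (1−p*)·9.0300]/1.05 = 22.1397. B = V − Δ·S = -11.7096.
(1,0): S=13.2300. Δ = (V_up−V_dn)/(S_up−S_dn) = (11.2571−18.7721)/(17.9928−8.3349) = -0.7781. V = [p*·11.2571 + (1−p*)·18.7721]/1.05 = 13.7604. B = V − Δ·S = 24.0548.
(1,1): S=28.5600. Δ = (V_up−V_dn)/(S_up−S_dn) = (22.1397−11.2571)/(38.8416−17.9928) = 0.5220. V = [p*·22.1397 + (1−p*)·11.2571]/1.05 = 16.6841. B = V − Δ·S = 1.7765.
(0,0): S=21.0000. Δ = (V_up−V_dn)/(S_up−S_dn) = (16.6841−13.7604)/(28.5600−13.2300) = 0.1907. V = [p*·16.6841 + (1−p*)·13.7604]/1.05 = 14.7072. B = V − Δ·S = 10.7021.
Root portfolio cost Δ·21+B reproduces V0=14.7072.

(0,0): Delta=0.1907 Bond=10.7021
(1,0): Delta=-0.7781 Bond=24.0548
(1,1): Delta=0.5220 Bond=1.7765
(2,0): Delta=-1.5909 Bond=32.0324
(2,1): Delta=-0.5002 Bond=20.2571
(2,2): Delta=0.8715 Bond=-11.7096
V0=14.7072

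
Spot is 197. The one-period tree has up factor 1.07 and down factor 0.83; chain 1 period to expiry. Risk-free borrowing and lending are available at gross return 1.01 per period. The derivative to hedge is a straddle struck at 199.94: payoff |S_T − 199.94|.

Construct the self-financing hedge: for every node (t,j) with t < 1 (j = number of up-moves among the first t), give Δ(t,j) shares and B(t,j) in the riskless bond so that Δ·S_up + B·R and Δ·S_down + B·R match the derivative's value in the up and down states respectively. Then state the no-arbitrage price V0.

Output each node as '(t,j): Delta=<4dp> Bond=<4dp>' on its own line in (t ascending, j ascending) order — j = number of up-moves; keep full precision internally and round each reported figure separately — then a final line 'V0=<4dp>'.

(0,0): Delta=-0.5410 Bond=123.6576
V0=17.0743

No-arbitrage ⇒ martingale measure with p* = (R−d)/(u−d) = 0.7500.
Terminal payoffs: V(1,0)=36.4300, V(1,1)=10.8500
Node (0,0) S=197.0000: V=(p*·10.8500+(1−p*)·36.4300)/1.01=17.0743; Δ=(10.8500−36.4300)/(210.7900−163.5100)=-0.5410; B=V−Δ·S=123.6576
Each (Δ,B) replicates both successor values, so the strategy is self-financing and V0 is arbitrage-free.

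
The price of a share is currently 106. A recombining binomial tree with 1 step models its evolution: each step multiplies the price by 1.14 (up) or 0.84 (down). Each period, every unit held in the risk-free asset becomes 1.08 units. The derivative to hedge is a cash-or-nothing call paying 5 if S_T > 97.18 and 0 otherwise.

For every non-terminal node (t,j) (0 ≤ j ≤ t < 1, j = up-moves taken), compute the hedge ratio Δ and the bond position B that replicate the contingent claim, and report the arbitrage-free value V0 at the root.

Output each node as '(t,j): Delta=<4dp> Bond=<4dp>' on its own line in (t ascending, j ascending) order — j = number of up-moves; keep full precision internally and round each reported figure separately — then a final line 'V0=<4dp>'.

No-arbitrage ⇒ martingale measure with p* = (R−d)/(u−d) = 0.8000.
At expiry t=1: V(1,0)=0.0000, V(1,1)=5.0000
(0,0): S=106.0000. Δ = (V_up−V_dn)/(S_up−S_dn) = (5.0000−0.0000)/(120.8400−89.0400) = 0.1572. V = [p*·5.0000 + (1−p*)·0.0000]/1.08 = 3.7037. B = V − Δ·S = -12.9630.
The time-0 hedge costs 3.7037, which is the no-arbitrage price.

(0,0): Delta=0.1572 Bond=-12.9630
V0=3.7037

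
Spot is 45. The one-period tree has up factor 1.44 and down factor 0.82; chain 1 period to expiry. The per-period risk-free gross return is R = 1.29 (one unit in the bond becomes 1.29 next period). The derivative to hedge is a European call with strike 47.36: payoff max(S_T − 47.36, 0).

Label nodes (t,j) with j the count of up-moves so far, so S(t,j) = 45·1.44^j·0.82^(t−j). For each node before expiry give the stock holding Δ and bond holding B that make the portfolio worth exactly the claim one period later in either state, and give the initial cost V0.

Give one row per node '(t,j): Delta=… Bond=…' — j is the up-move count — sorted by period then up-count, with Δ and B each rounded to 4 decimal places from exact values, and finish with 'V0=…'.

(0,0): Delta=0.6251 Bond=-17.8805
V0=10.2486

Risk-neutral probability p* = (R−d)/(u−d) = (1.29−0.82)/(1.44−0.82) = 0.7581.
At expiry t=1: V(1,0)=0.0000, V(1,1)=17.4400
(0,0): S=45.0000. Δ = (V_up−V_dn)/(S_up−S_dn) = (17.4400−0.0000)/(64.8000−36.9000) = 0.6251. V = [p*·17.4400 + (1−p*)·0.0000]/1.29 = 10.2486. B = V − Δ·S = -17.8805.
The time-0 hedge costs 10.2486, which is the no-arbitrage price.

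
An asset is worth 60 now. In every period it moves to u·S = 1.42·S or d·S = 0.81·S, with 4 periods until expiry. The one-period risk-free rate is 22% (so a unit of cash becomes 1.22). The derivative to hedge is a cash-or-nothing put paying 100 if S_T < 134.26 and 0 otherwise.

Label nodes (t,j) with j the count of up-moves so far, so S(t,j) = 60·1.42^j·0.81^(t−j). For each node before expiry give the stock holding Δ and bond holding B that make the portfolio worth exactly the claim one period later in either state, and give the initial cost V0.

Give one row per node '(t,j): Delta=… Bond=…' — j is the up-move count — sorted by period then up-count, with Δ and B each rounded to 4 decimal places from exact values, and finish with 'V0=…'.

(0,0): Delta=-0.6686 Bond=58.0681
(1,0): Delta=-1.0238 Bond=88.1064
(1,1): Delta=-0.5698 Bond=62.4219
(2,0): Delta=0.0000 Bond=67.1862
(2,1): Delta=-1.3087 Bond=127.1501
(2,2): Delta=-0.3642 Bond=51.2789
(3,0): Delta=0.0000 Bond=81.9672
(3,1): Delta=0.0000 Bond=81.9672
(3,2): Delta=-1.6729 Bond=190.8089
(3,3): Delta=0.0000 Bond=0.0000
V0=17.9518

Since d<R<u, set p* = (R−d)/(u−d) = 0.6721; price each node as the discounted p*-expectation of its children.
At expiry t=4: V(4,0)=100.0000, V(4,1)=100.0000, V(4,2)=100.0000, V(4,3)=0.0000, V(4,4)=0.0000
(3,0): S=31.8865. Δ = (V_up−V_dn)/(S_up−S_dn) = (100.0000−100.0000)/(45.2788−25.8280) = 0.0000. V = [p*·100.0000 + (1−p*)·100.0000]/1.22 = 81.9672. B = V − Δ·S = 81.9672.
(3,1): S=55.8997. Δ = (V_up−V_dn)/(S_up−S_dn) = (100.0000−100.0000)/(79.3776−45.2788) = 0.0000. V = [p*·100.0000 + (1−p*)·100.0000]/1.22 = 81.9672. B = V − Δ·S = 81.9672.
(3,2): S=97.9970. Δ = (V_up−V_dn)/(S_up−S_dn) = (0.0000−100.0000)/(139.1558−79.3776) = -1.6729. V = [p*·0.0000 + (1−p*)·100.0000]/1.22 = 26.8745. B = V − Δ·S = 190.8089.
(3,3): S=171.7973. Δ = (V_up−V_dn)/(S_up−S_dn) = (0.0000−0.0000)/(243.9521−139.1558) = 0.0000. V = [p*·0.0000 + (1−p*)·0.0000]/1.22 = 0.0000. B = V − Δ·S = 0.0000.
(2,0): S=39.3660. Δ = (V_up−V_dn)/(S_up−S_dn) = (81.9672−81.9672)/(55.8997−31.8865) = 0.0000. V = [p*·81.9672 + (1−p*)·81.9672]/1.22 = 67.1862. B = V − Δ·S = 67.1862.
(2,1): S=69.0120. Δ = (V_up−V_dn)/(S_up−S_dn) = (26.8745−81.9672)/(97.9970−55.8997) = -1.3087. V = [p*·26.8745 + (1−p*)·81.9672]/1.22 = 36.8342. B = V − Δ·S = 127.1501.
(2,2): S=120.9840. Δ = (V_up−V_dn)/(S_up−S_dn) = (0.0000−26.8745)/(171.7973−97.9970) = -0.3642. V = [p*·0.0000 + (1−p*)·26.8745]/1.22 = 7.2224. B = V − Δ·S = 51.2789.
(1,0): S=48.6000. Δ = (V_up−V_dn)/(S_up−S_dn) = (36.8342−67.1862)/(69.0120−39.3660) = -1.0238. V = [p*·36.8342 + (1−p*)·67.1862]/1.22 = 38.3489. B = V − Δ·S = 88.1064.
(1,1): S=85.2000. Δ = (V_up−V_dn)/(S_up−S_dn) = (7.2224−36.8342)/(120.9840−69.0120) = -0.5698. V = [p*·7.2224 + (1−p*)·36.8342]/1.22 = 13.8780. B = V − Δ·S = 62.4219.
(0,0): S=60.0000. Δ = (V_up−V_dn)/(S_up−S_dn) = (13.8780−38.3489)/(85.2000−48.6000) = -0.6686. V = [p*·13.8780 + (1−p*)·38.3489]/1.22 = 17.9518. B = V − Δ·S = 58.0681.
Each (Δ,B) replicates both successor values, so the strategy is self-financing and V0 is arbitrage-free.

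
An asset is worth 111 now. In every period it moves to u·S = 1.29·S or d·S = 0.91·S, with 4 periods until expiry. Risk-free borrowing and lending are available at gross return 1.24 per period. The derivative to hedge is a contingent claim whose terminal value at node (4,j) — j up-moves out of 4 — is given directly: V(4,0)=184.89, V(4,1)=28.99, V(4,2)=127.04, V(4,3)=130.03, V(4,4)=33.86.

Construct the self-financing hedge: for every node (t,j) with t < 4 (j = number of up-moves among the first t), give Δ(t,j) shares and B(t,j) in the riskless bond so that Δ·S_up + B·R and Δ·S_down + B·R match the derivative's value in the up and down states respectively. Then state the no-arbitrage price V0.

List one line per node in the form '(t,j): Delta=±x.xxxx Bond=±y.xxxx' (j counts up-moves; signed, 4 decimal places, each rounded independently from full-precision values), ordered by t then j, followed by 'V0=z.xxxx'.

The replicating-portfolio and risk-neutral prices coincide; use p* = (1.24−0.91)/(1.29−0.91) = 0.8684 for the latter.
At expiry t=4: V(4,0)=184.8900, V(4,1)=28.9900, V(4,2)=127.0400, V(4,3)=130.0300, V(4,4)=33.8600
  t=3,j=0: stock 83.6464 → up 107.9038 (V=28.9900), down 76.1182 (V=184.8900). Price 39.9219; hedge Δ=-4.9047, bond B=450.1851.
  t=3,j=1: stock 118.5756 → up 152.9626 (V=127.0400), down 107.9038 (V=28.9900). Price 92.0473; hedge Δ=2.1760, bond B=-165.9790.
  t=3,j=2: stock 168.0907 → up 216.8371 (V=130.0300), down 152.9626 (V=127.0400). Price 104.5456; hedge Δ=0.0468, bond B=96.6772.
  t=3,j=3: stock 238.2825 → up 307.3844 (V=33.8600), down 216.8371 (V=130.0300). Price 37.5112; hedge Δ=-1.0621, bond B=290.5902.
  t=2,j=0: stock 91.9191 → up 118.5756 (V=92.0473), down 83.6464 (V=39.9219). Price 68.7006; hedge Δ=1.4923, bond B=-68.4716.
  t=2,j=1: stock 130.3029 → up 168.0907 (V=104.5456), down 118.5756 (V=92.0473). Price 82.9848; hedge Δ=0.2524, bond B=50.0945.
  t=2,j=2: stock 184.7151 → up 238.2825 (V=37.5112), down 168.0907 (V=104.5456). Price 37.3642; hedge Δ=-0.9550, bond B=213.7704.
  t=1,j=0: stock 101.0100 → up 130.3029 (V=82.9848), down 91.9191 (V=68.7006). Price 65.4075; hedge Δ=0.3721, bond B=27.8175.
  t=1,j=1: stock 143.1900 → up 184.7151 (V=37.3642), down 130.3029 (V=82.9848). Price 34.9733; hedge Δ=-0.8384, bond B=155.0275.
  t=0,j=0: stock 111.0000 → up 143.1900 (V=34.9733), down 101.0100 (V=65.4075). Price 31.4337; hedge Δ=-0.7215, bond B=111.5237.
Check: Δ(0,0)·S0 + B(0,0) = 31.4337 = V0.

(0,0): Delta=-0.7215 Bond=111.5237
(1,0): Delta=0.3721 Bond=27.8175
(1,1): Delta=-0.8384 Bond=155.0275
(2,0): Delta=1.4923 Bond=-68.4716
(2,1): Delta=0.2524 Bond=50.0945
(2,2): Delta=-0.9550 Bond=213.7704
(3,0): Delta=-4.9047 Bond=450.1851
(3,1): Delta=2.1760 Bond=-165.9790
(3,2): Delta=0.0468 Bond=96.6772
(3,3): Delta=-1.0621 Bond=290.5902
V0=31.4337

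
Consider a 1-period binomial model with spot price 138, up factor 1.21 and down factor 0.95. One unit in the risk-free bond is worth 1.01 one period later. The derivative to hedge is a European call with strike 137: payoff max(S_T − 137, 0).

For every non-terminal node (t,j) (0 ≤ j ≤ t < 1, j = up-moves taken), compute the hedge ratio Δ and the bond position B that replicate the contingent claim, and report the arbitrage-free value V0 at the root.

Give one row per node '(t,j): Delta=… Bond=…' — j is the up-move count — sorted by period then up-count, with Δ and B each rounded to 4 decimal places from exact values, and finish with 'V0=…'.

(0,0): Delta=0.8356 Bond=-108.4577
V0=6.8500

Risk-neutral probability p* = (R−d)/(u−d) = (1.01−0.95)/(1.21−0.95) = 0.2308.
Payoff layer (t=1): V(1,0)=0.0000, V(1,1)=29.9800
  t=0,j=0: stock 138.0000 → up 166.9800 (V=29.9800), down 131.1000 (V=0.0000). Price 6.8500; hedge Δ=0.8356, bond B=-108.4577.
The time-0 hedge costs 6.8500, which is the no-arbitrage price.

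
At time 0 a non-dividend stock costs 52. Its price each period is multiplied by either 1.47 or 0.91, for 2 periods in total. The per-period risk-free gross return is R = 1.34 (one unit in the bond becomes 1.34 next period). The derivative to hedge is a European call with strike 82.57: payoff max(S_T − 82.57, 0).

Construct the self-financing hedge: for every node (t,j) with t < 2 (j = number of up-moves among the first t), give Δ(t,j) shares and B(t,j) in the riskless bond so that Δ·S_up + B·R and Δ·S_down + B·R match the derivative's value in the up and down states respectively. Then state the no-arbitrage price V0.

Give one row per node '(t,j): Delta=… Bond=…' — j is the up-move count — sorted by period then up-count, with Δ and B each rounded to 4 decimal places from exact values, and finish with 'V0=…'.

Since d<R<u, set p* = (R−d)/(u−d) = 0.7679; price each node as the discounted p*-expectation of its children.
Terminal values V(2,·): V(2,0)=0.0000, V(2,1)=0.0000, V(2,2)=29.7968
(1,0): S=47.3200. Δ = (V_up−V_dn)/(S_up−S_dn) = (0.0000−0.0000)/(69.5604−43.0612) = 0.0000. V = [p*·0.0000 + (1−p*)·0.0000]/1.34 = 0.0000. B = V − Δ·S = 0.0000.
(1,1): S=76.4400. Δ = (V_up−V_dn)/(S_up−S_dn) = (29.7968−0.0000)/(112.3668−69.5604) = 0.6961. V = [p*·29.7968 + (1−p*)·0.0000]/1.34 = 17.0744. B = V − Δ·S = -36.1342.
(0,0): S=52.0000. Δ = (V_up−V_dn)/(S_up−S_dn) = (17.0744−0.0000)/(76.4400−47.3200) = 0.5863. V = [p*·17.0744 + (1−p*)·0.0000]/1.34 = 9.7841. B = V − Δ·S = -20.7059.
Each (Δ,B) replicates both successor values, so the strategy is self-financing and V0 is arbitrage-free.

(0,0): Delta=0.5863 Bond=-20.7059
(1,0): Delta=0.0000 Bond=0.0000
(1,1): Delta=0.6961 Bond=-36.1342
V0=9.7841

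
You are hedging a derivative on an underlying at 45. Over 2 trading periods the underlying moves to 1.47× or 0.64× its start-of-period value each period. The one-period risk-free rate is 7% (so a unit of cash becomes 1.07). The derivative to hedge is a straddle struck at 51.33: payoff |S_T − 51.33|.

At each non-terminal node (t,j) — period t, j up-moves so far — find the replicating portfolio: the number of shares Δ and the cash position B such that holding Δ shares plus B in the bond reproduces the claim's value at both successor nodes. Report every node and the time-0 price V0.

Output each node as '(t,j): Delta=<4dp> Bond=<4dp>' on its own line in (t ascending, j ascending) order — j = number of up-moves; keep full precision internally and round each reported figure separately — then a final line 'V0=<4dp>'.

(0,0): Delta=0.1903 Bond=12.7955
(1,0): Delta=-1.0000 Bond=47.9720
(1,1): Delta=0.6724 Bond=-18.1979
V0=21.3592

The replicating-portfolio and risk-neutral prices coincide; use p* = (1.07−0.64)/(1.47−0.64) = 0.5181 for the latter.
Terminal payoffs: V(2,0)=32.8980, V(2,1)=8.9940, V(2,2)=45.9105
Node (1,0) S=28.8000: V=(p*·8.9940+(1−p*)·32.8980)/1.07=19.1720; Δ=(8.9940−32.8980)/(42.3360−18.4320)=-1.0000; B=V−Δ·S=47.9720
Node (1,1) S=66.1500: V=(p*·45.9105+(1−p*)·8.9940)/1.07=26.2798; Δ=(45.9105−8.9940)/(97.2405−42.3360)=0.6724; B=V−Δ·S=-18.1979
Node (0,0) S=45.0000: V=(p*·26.2798+(1−p*)·19.1720)/1.07=21.3592; Δ=(26.2798−19.1720)/(66.1500−28.8000)=0.1903; B=V−Δ·S=12.7955
Self-financing check: at every node Δ·S+B equals the discounted successor values.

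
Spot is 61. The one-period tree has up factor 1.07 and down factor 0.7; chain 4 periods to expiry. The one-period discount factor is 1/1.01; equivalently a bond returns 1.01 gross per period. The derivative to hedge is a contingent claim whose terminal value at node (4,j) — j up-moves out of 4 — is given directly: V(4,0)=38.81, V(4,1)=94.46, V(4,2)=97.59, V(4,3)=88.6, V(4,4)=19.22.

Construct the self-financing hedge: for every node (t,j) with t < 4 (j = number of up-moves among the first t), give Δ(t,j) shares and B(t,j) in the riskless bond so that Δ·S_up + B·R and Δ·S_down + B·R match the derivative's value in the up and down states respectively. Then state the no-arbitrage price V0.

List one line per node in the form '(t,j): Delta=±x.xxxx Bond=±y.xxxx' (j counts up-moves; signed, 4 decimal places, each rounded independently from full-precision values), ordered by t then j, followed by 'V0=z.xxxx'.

Under the risk-neutral measure, an up-move has probability p* = (R−d)/(u−d) = 0.8378 and values discount at R = 1.01.
Terminal values V(4,·): V(4,0)=38.8100, V(4,1)=94.4600, V(4,2)=97.5900, V(4,3)=88.6000, V(4,4)=19.2200
  t=3,j=0: stock 20.9230 → up 22.3876 (V=94.4600), down 14.6461 (V=38.8100). Price 84.5898; hedge Δ=7.1885, bond B=-65.8156.
  t=3,j=1: stock 31.9823 → up 34.2211 (V=97.5900), down 22.3876 (V=94.4600). Price 96.1212; hedge Δ=0.2645, bond B=87.6618.
  t=3,j=2: stock 48.8872 → up 52.3093 (V=88.6000), down 34.2211 (V=97.5900). Price 89.1662; hedge Δ=-0.4970, bond B=113.4635.
  t=3,j=3: stock 74.7276 → up 79.9586 (V=19.2200), down 52.3093 (V=88.6000). Price 30.1691; hedge Δ=-2.5093, bond B=217.6826.
  t=2,j=0: stock 29.8900 → up 31.9823 (V=96.1212), down 20.9230 (V=84.5898). Price 93.3181; hedge Δ=1.0427, bond B=62.1520.
  t=2,j=1: stock 45.6890 → up 48.8872 (V=89.1662), down 31.9823 (V=96.1212). Price 89.4000; hedge Δ=-0.4114, bond B=108.1974.
  t=2,j=2: stock 69.8389 → up 74.7276 (V=30.1691), down 48.8872 (V=89.1662). Price 39.3428; hedge Δ=-2.2831, bond B=198.7943.
  t=1,j=0: stock 42.7000 → up 45.6890 (V=89.4000), down 29.8900 (V=93.3181). Price 89.1439; hedge Δ=-0.2480, bond B=99.7333.
  t=1,j=1: stock 65.2700 → up 69.8389 (V=39.3428), down 45.6890 (V=89.4000). Price 46.9903; hedge Δ=-2.0728, bond B=182.2801.
  t=0,j=0: stock 61.0000 → up 65.2700 (V=46.9903), down 42.7000 (V=89.1439). Price 53.2931; hedge Δ=-1.8677, bond B=167.2219.
The time-0 hedge costs 53.2931, which is the no-arbitrage price.

(0,0): Delta=-1.8677 Bond=167.2219
(1,0): Delta=-0.2480 Bond=99.7333
(1,1): Delta=-2.0728 Bond=182.2801
(2,0): Delta=1.0427 Bond=62.1520
(2,1): Delta=-0.4114 Bond=108.1974
(2,2): Delta=-2.2831 Bond=198.7943
(3,0): Delta=7.1885 Bond=-65.8156
(3,1): Delta=0.2645 Bond=87.6618
(3,2): Delta=-0.4970 Bond=113.4635
(3,3): Delta=-2.5093 Bond=217.6826
V0=53.2931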